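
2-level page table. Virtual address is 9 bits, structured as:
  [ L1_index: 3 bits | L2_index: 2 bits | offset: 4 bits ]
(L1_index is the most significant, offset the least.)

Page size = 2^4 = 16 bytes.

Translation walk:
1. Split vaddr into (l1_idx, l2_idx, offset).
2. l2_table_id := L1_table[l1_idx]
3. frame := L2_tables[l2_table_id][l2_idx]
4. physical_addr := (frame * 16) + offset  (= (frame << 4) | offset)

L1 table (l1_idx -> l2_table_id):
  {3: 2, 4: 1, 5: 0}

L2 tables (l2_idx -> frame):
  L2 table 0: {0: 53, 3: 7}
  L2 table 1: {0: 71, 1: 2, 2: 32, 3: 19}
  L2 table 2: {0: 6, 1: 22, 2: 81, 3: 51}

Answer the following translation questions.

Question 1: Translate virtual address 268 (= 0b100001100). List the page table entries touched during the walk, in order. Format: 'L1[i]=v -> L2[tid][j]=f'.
vaddr = 268 = 0b100001100
Split: l1_idx=4, l2_idx=0, offset=12

Answer: L1[4]=1 -> L2[1][0]=71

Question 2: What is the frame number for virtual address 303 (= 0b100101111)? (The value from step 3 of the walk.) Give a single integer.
vaddr = 303: l1_idx=4, l2_idx=2
L1[4] = 1; L2[1][2] = 32

Answer: 32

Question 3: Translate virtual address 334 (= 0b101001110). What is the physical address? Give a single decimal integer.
Answer: 862

Derivation:
vaddr = 334 = 0b101001110
Split: l1_idx=5, l2_idx=0, offset=14
L1[5] = 0
L2[0][0] = 53
paddr = 53 * 16 + 14 = 862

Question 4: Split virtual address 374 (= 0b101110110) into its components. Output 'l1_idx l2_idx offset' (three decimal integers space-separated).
Answer: 5 3 6

Derivation:
vaddr = 374 = 0b101110110
  top 3 bits -> l1_idx = 5
  next 2 bits -> l2_idx = 3
  bottom 4 bits -> offset = 6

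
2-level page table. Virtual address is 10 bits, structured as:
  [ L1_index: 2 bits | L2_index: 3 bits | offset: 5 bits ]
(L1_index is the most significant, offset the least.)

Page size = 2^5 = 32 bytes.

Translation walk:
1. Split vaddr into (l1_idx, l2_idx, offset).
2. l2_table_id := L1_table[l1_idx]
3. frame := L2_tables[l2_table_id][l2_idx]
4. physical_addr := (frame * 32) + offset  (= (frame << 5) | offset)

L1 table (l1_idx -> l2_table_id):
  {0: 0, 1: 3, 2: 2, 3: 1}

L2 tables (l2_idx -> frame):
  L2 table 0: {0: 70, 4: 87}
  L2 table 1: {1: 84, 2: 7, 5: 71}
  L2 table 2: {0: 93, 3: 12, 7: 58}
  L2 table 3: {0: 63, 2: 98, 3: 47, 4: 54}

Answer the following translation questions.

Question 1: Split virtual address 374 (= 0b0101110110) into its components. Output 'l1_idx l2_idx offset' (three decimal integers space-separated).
Answer: 1 3 22

Derivation:
vaddr = 374 = 0b0101110110
  top 2 bits -> l1_idx = 1
  next 3 bits -> l2_idx = 3
  bottom 5 bits -> offset = 22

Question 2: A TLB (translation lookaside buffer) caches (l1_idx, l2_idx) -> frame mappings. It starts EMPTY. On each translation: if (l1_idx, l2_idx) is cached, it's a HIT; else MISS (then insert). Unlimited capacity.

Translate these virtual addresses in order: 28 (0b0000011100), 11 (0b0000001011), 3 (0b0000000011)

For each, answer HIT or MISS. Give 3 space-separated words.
Answer: MISS HIT HIT

Derivation:
vaddr=28: (0,0) not in TLB -> MISS, insert
vaddr=11: (0,0) in TLB -> HIT
vaddr=3: (0,0) in TLB -> HIT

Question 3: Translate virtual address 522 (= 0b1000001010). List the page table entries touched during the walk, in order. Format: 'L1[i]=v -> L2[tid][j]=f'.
Answer: L1[2]=2 -> L2[2][0]=93

Derivation:
vaddr = 522 = 0b1000001010
Split: l1_idx=2, l2_idx=0, offset=10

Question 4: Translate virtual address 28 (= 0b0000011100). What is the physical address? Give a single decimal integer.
vaddr = 28 = 0b0000011100
Split: l1_idx=0, l2_idx=0, offset=28
L1[0] = 0
L2[0][0] = 70
paddr = 70 * 32 + 28 = 2268

Answer: 2268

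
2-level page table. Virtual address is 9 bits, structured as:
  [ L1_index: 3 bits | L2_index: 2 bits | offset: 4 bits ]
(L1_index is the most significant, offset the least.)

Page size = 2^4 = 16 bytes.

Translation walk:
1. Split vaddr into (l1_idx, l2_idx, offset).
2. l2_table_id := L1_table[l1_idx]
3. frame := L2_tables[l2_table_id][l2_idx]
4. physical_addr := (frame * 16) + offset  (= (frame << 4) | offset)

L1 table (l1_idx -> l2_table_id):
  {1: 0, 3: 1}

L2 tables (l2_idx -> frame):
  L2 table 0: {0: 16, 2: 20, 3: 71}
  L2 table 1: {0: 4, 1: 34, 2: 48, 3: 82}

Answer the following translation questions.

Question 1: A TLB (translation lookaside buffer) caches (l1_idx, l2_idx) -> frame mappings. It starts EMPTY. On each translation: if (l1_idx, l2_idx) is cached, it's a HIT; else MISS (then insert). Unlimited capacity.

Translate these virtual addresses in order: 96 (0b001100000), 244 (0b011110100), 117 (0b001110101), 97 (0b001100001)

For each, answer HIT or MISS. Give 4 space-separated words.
vaddr=96: (1,2) not in TLB -> MISS, insert
vaddr=244: (3,3) not in TLB -> MISS, insert
vaddr=117: (1,3) not in TLB -> MISS, insert
vaddr=97: (1,2) in TLB -> HIT

Answer: MISS MISS MISS HIT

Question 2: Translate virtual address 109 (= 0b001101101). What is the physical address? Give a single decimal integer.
Answer: 333

Derivation:
vaddr = 109 = 0b001101101
Split: l1_idx=1, l2_idx=2, offset=13
L1[1] = 0
L2[0][2] = 20
paddr = 20 * 16 + 13 = 333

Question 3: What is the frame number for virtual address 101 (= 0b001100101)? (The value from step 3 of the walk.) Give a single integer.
vaddr = 101: l1_idx=1, l2_idx=2
L1[1] = 0; L2[0][2] = 20

Answer: 20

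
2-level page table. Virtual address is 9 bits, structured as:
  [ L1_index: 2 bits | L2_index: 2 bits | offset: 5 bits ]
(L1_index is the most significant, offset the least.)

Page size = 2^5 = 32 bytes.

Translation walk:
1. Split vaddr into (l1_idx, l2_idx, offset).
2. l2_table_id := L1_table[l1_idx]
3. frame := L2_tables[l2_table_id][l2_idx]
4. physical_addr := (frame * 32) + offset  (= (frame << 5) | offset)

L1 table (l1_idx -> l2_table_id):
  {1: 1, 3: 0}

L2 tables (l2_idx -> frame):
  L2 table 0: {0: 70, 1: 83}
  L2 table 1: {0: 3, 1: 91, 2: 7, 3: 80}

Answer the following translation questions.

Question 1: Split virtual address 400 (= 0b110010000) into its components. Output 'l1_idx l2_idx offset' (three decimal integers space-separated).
vaddr = 400 = 0b110010000
  top 2 bits -> l1_idx = 3
  next 2 bits -> l2_idx = 0
  bottom 5 bits -> offset = 16

Answer: 3 0 16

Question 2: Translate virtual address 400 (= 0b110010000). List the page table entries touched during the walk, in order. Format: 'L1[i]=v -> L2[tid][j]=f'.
vaddr = 400 = 0b110010000
Split: l1_idx=3, l2_idx=0, offset=16

Answer: L1[3]=0 -> L2[0][0]=70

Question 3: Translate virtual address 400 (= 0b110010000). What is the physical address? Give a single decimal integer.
vaddr = 400 = 0b110010000
Split: l1_idx=3, l2_idx=0, offset=16
L1[3] = 0
L2[0][0] = 70
paddr = 70 * 32 + 16 = 2256

Answer: 2256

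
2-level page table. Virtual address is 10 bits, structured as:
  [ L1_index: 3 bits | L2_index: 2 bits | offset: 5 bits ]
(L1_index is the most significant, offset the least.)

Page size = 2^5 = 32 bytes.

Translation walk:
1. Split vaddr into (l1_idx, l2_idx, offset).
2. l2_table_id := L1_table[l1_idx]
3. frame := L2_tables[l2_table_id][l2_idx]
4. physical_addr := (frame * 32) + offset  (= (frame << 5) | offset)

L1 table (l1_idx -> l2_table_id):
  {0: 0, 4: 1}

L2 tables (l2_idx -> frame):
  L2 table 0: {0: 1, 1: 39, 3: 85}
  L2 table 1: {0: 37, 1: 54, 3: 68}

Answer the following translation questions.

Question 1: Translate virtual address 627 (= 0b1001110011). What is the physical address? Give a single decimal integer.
Answer: 2195

Derivation:
vaddr = 627 = 0b1001110011
Split: l1_idx=4, l2_idx=3, offset=19
L1[4] = 1
L2[1][3] = 68
paddr = 68 * 32 + 19 = 2195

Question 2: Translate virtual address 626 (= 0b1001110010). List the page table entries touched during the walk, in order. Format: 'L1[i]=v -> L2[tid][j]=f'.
vaddr = 626 = 0b1001110010
Split: l1_idx=4, l2_idx=3, offset=18

Answer: L1[4]=1 -> L2[1][3]=68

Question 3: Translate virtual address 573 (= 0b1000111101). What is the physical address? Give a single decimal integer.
vaddr = 573 = 0b1000111101
Split: l1_idx=4, l2_idx=1, offset=29
L1[4] = 1
L2[1][1] = 54
paddr = 54 * 32 + 29 = 1757

Answer: 1757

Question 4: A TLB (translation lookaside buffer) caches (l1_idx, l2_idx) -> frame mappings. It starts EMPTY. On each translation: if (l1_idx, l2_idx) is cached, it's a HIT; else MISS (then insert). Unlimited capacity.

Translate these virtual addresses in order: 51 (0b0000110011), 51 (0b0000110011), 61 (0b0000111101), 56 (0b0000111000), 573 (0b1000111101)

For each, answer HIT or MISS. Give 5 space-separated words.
Answer: MISS HIT HIT HIT MISS

Derivation:
vaddr=51: (0,1) not in TLB -> MISS, insert
vaddr=51: (0,1) in TLB -> HIT
vaddr=61: (0,1) in TLB -> HIT
vaddr=56: (0,1) in TLB -> HIT
vaddr=573: (4,1) not in TLB -> MISS, insert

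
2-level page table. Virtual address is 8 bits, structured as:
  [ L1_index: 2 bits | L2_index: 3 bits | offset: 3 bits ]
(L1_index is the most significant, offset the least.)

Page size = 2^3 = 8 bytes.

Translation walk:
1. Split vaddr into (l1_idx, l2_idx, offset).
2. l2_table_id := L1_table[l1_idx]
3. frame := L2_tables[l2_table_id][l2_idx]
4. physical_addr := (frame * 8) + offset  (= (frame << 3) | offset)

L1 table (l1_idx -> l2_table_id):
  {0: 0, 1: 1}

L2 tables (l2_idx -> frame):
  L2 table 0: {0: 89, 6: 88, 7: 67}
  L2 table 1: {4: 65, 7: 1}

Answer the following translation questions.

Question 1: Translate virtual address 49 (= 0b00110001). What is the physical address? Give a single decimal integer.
vaddr = 49 = 0b00110001
Split: l1_idx=0, l2_idx=6, offset=1
L1[0] = 0
L2[0][6] = 88
paddr = 88 * 8 + 1 = 705

Answer: 705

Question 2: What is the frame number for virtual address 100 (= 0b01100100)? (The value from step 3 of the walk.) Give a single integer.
Answer: 65

Derivation:
vaddr = 100: l1_idx=1, l2_idx=4
L1[1] = 1; L2[1][4] = 65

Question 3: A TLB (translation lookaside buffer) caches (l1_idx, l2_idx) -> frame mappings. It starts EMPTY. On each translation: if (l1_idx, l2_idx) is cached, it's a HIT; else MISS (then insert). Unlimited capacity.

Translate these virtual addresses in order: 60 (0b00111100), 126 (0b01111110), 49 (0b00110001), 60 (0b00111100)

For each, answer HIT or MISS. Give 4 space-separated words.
Answer: MISS MISS MISS HIT

Derivation:
vaddr=60: (0,7) not in TLB -> MISS, insert
vaddr=126: (1,7) not in TLB -> MISS, insert
vaddr=49: (0,6) not in TLB -> MISS, insert
vaddr=60: (0,7) in TLB -> HIT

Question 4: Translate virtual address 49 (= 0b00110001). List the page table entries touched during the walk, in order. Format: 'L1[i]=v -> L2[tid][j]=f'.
vaddr = 49 = 0b00110001
Split: l1_idx=0, l2_idx=6, offset=1

Answer: L1[0]=0 -> L2[0][6]=88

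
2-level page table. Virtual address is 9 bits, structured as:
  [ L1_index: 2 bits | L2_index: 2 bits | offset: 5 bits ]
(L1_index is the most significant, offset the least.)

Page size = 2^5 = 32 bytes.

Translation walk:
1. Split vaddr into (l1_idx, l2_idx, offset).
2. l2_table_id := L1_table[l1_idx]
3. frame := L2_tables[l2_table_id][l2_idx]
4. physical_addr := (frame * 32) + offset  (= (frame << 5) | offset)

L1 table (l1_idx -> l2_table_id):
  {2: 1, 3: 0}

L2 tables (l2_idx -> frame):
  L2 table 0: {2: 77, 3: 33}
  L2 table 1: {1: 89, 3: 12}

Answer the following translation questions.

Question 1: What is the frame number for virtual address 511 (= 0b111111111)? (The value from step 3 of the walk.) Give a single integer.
vaddr = 511: l1_idx=3, l2_idx=3
L1[3] = 0; L2[0][3] = 33

Answer: 33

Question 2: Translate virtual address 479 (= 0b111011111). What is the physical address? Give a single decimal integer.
Answer: 2495

Derivation:
vaddr = 479 = 0b111011111
Split: l1_idx=3, l2_idx=2, offset=31
L1[3] = 0
L2[0][2] = 77
paddr = 77 * 32 + 31 = 2495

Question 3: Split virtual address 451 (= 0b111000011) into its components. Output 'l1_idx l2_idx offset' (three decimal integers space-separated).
vaddr = 451 = 0b111000011
  top 2 bits -> l1_idx = 3
  next 2 bits -> l2_idx = 2
  bottom 5 bits -> offset = 3

Answer: 3 2 3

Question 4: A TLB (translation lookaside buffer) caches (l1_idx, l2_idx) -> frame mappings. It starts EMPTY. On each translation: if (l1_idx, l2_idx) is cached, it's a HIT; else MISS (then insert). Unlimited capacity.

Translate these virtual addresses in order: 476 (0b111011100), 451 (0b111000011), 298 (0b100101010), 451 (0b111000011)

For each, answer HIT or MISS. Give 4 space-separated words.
vaddr=476: (3,2) not in TLB -> MISS, insert
vaddr=451: (3,2) in TLB -> HIT
vaddr=298: (2,1) not in TLB -> MISS, insert
vaddr=451: (3,2) in TLB -> HIT

Answer: MISS HIT MISS HIT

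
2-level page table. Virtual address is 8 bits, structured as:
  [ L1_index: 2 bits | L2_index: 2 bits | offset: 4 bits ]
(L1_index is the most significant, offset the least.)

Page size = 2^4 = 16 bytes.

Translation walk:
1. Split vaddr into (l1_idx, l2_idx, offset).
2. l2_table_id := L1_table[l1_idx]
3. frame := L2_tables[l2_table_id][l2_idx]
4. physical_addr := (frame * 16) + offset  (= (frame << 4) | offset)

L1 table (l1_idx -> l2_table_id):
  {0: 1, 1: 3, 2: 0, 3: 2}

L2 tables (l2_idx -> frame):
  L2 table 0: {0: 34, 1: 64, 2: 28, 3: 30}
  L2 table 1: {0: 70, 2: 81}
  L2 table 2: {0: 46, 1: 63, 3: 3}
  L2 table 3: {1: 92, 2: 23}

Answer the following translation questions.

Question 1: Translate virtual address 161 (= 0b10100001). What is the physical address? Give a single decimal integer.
Answer: 449

Derivation:
vaddr = 161 = 0b10100001
Split: l1_idx=2, l2_idx=2, offset=1
L1[2] = 0
L2[0][2] = 28
paddr = 28 * 16 + 1 = 449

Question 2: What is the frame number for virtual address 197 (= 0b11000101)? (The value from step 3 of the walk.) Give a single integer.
vaddr = 197: l1_idx=3, l2_idx=0
L1[3] = 2; L2[2][0] = 46

Answer: 46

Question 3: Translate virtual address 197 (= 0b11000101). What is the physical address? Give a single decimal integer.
vaddr = 197 = 0b11000101
Split: l1_idx=3, l2_idx=0, offset=5
L1[3] = 2
L2[2][0] = 46
paddr = 46 * 16 + 5 = 741

Answer: 741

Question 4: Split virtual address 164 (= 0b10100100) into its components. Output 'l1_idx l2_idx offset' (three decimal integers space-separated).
vaddr = 164 = 0b10100100
  top 2 bits -> l1_idx = 2
  next 2 bits -> l2_idx = 2
  bottom 4 bits -> offset = 4

Answer: 2 2 4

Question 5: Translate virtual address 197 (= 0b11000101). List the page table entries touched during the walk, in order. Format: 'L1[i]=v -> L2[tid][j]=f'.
vaddr = 197 = 0b11000101
Split: l1_idx=3, l2_idx=0, offset=5

Answer: L1[3]=2 -> L2[2][0]=46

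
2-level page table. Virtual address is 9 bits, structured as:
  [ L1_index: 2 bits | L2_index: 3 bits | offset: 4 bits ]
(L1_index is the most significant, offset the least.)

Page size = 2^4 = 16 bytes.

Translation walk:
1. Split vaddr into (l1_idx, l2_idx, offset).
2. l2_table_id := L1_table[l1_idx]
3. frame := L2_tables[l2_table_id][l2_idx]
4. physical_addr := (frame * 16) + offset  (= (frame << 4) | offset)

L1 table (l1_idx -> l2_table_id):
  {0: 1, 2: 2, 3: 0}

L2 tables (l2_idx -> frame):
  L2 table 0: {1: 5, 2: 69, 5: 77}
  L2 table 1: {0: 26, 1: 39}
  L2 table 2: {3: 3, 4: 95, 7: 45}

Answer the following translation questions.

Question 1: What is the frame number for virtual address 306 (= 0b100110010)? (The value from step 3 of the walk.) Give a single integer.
Answer: 3

Derivation:
vaddr = 306: l1_idx=2, l2_idx=3
L1[2] = 2; L2[2][3] = 3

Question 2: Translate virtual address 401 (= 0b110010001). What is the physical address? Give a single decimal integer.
vaddr = 401 = 0b110010001
Split: l1_idx=3, l2_idx=1, offset=1
L1[3] = 0
L2[0][1] = 5
paddr = 5 * 16 + 1 = 81

Answer: 81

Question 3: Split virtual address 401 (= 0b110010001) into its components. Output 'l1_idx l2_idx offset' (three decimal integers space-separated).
vaddr = 401 = 0b110010001
  top 2 bits -> l1_idx = 3
  next 3 bits -> l2_idx = 1
  bottom 4 bits -> offset = 1

Answer: 3 1 1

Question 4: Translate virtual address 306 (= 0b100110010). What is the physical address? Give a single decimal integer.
vaddr = 306 = 0b100110010
Split: l1_idx=2, l2_idx=3, offset=2
L1[2] = 2
L2[2][3] = 3
paddr = 3 * 16 + 2 = 50

Answer: 50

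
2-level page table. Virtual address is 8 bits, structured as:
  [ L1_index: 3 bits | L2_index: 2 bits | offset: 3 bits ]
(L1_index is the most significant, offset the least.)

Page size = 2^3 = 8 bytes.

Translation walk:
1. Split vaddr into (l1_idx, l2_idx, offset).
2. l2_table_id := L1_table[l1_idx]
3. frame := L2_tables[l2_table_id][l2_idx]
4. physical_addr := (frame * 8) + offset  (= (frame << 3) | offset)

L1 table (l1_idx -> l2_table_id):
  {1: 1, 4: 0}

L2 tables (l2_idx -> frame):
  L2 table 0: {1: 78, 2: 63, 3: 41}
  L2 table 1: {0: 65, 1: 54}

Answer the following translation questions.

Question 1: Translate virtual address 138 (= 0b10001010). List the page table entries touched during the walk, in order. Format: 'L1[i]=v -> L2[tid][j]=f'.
vaddr = 138 = 0b10001010
Split: l1_idx=4, l2_idx=1, offset=2

Answer: L1[4]=0 -> L2[0][1]=78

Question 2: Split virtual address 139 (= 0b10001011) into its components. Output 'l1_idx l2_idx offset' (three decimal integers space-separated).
Answer: 4 1 3

Derivation:
vaddr = 139 = 0b10001011
  top 3 bits -> l1_idx = 4
  next 2 bits -> l2_idx = 1
  bottom 3 bits -> offset = 3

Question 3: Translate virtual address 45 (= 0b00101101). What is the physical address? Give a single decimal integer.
Answer: 437

Derivation:
vaddr = 45 = 0b00101101
Split: l1_idx=1, l2_idx=1, offset=5
L1[1] = 1
L2[1][1] = 54
paddr = 54 * 8 + 5 = 437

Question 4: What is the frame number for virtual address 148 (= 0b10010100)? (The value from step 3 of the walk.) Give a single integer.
Answer: 63

Derivation:
vaddr = 148: l1_idx=4, l2_idx=2
L1[4] = 0; L2[0][2] = 63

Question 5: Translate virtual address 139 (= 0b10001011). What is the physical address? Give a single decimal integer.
Answer: 627

Derivation:
vaddr = 139 = 0b10001011
Split: l1_idx=4, l2_idx=1, offset=3
L1[4] = 0
L2[0][1] = 78
paddr = 78 * 8 + 3 = 627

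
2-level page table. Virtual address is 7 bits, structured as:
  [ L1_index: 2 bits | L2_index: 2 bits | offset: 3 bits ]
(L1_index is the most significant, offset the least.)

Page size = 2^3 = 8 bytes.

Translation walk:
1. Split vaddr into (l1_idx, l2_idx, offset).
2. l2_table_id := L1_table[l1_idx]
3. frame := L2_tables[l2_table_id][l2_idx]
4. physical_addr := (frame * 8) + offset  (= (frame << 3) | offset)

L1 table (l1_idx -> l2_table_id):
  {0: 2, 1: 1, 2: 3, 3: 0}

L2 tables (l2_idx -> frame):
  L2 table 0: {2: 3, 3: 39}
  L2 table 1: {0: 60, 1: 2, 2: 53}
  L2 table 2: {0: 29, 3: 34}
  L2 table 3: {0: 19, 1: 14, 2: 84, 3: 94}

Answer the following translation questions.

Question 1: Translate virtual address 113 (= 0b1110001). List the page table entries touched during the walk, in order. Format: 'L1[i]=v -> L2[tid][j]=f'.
Answer: L1[3]=0 -> L2[0][2]=3

Derivation:
vaddr = 113 = 0b1110001
Split: l1_idx=3, l2_idx=2, offset=1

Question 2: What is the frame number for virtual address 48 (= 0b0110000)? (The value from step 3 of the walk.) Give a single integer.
Answer: 53

Derivation:
vaddr = 48: l1_idx=1, l2_idx=2
L1[1] = 1; L2[1][2] = 53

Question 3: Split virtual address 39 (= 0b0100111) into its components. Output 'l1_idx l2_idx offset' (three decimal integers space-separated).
vaddr = 39 = 0b0100111
  top 2 bits -> l1_idx = 1
  next 2 bits -> l2_idx = 0
  bottom 3 bits -> offset = 7

Answer: 1 0 7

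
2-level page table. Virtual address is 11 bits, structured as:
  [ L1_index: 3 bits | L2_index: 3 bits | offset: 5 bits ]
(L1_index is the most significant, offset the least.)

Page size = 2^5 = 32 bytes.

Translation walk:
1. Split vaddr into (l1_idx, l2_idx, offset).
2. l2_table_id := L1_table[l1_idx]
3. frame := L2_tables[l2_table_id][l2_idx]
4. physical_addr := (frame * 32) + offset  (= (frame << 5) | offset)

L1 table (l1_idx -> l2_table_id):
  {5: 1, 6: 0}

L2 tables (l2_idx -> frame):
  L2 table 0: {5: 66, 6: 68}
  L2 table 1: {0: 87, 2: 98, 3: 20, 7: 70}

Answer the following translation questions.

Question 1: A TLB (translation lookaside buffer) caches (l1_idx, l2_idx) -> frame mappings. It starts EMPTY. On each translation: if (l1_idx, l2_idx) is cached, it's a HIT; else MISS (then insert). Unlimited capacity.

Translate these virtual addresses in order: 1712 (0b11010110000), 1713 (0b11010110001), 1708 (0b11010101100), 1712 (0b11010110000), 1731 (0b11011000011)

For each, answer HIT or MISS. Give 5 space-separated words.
vaddr=1712: (6,5) not in TLB -> MISS, insert
vaddr=1713: (6,5) in TLB -> HIT
vaddr=1708: (6,5) in TLB -> HIT
vaddr=1712: (6,5) in TLB -> HIT
vaddr=1731: (6,6) not in TLB -> MISS, insert

Answer: MISS HIT HIT HIT MISS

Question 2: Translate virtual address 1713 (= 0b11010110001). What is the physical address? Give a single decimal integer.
vaddr = 1713 = 0b11010110001
Split: l1_idx=6, l2_idx=5, offset=17
L1[6] = 0
L2[0][5] = 66
paddr = 66 * 32 + 17 = 2129

Answer: 2129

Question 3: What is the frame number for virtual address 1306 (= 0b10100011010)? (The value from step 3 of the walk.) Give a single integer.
vaddr = 1306: l1_idx=5, l2_idx=0
L1[5] = 1; L2[1][0] = 87

Answer: 87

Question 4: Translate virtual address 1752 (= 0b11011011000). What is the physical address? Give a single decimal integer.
vaddr = 1752 = 0b11011011000
Split: l1_idx=6, l2_idx=6, offset=24
L1[6] = 0
L2[0][6] = 68
paddr = 68 * 32 + 24 = 2200

Answer: 2200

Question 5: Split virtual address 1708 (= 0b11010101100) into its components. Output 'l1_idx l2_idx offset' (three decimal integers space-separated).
Answer: 6 5 12

Derivation:
vaddr = 1708 = 0b11010101100
  top 3 bits -> l1_idx = 6
  next 3 bits -> l2_idx = 5
  bottom 5 bits -> offset = 12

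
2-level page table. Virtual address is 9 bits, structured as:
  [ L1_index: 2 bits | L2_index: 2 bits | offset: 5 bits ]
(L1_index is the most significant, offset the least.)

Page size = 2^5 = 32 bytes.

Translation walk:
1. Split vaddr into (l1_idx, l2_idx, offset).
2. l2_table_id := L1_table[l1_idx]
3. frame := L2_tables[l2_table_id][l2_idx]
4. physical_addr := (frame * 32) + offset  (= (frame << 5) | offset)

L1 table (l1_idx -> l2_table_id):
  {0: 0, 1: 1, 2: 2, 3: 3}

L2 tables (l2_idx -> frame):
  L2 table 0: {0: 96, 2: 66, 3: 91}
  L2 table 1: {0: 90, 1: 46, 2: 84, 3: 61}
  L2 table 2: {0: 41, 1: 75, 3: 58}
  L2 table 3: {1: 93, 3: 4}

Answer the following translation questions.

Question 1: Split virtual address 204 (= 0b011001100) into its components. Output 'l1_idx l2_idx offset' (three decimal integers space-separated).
vaddr = 204 = 0b011001100
  top 2 bits -> l1_idx = 1
  next 2 bits -> l2_idx = 2
  bottom 5 bits -> offset = 12

Answer: 1 2 12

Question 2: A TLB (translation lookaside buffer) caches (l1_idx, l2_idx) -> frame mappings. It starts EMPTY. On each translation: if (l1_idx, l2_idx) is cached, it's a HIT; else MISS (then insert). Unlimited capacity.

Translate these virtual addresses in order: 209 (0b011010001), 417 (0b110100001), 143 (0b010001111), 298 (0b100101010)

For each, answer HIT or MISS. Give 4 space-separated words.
Answer: MISS MISS MISS MISS

Derivation:
vaddr=209: (1,2) not in TLB -> MISS, insert
vaddr=417: (3,1) not in TLB -> MISS, insert
vaddr=143: (1,0) not in TLB -> MISS, insert
vaddr=298: (2,1) not in TLB -> MISS, insert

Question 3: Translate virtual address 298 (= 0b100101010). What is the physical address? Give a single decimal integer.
Answer: 2410

Derivation:
vaddr = 298 = 0b100101010
Split: l1_idx=2, l2_idx=1, offset=10
L1[2] = 2
L2[2][1] = 75
paddr = 75 * 32 + 10 = 2410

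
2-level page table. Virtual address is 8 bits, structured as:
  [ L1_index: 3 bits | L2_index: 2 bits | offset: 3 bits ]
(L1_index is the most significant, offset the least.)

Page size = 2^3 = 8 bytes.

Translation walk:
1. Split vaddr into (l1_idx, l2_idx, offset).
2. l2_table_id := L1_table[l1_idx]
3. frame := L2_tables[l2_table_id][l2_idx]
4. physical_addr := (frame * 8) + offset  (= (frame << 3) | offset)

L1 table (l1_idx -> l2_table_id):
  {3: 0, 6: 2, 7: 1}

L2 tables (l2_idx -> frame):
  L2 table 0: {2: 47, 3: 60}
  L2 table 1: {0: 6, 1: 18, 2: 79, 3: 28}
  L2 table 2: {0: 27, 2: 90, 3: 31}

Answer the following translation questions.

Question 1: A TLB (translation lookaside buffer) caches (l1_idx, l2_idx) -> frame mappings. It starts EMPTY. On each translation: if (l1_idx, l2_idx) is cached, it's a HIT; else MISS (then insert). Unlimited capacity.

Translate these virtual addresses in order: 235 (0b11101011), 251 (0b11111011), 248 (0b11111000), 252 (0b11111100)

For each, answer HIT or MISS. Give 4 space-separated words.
vaddr=235: (7,1) not in TLB -> MISS, insert
vaddr=251: (7,3) not in TLB -> MISS, insert
vaddr=248: (7,3) in TLB -> HIT
vaddr=252: (7,3) in TLB -> HIT

Answer: MISS MISS HIT HIT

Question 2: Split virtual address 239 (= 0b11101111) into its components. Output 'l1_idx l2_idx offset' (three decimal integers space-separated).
Answer: 7 1 7

Derivation:
vaddr = 239 = 0b11101111
  top 3 bits -> l1_idx = 7
  next 2 bits -> l2_idx = 1
  bottom 3 bits -> offset = 7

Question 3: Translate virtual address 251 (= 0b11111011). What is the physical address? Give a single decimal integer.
Answer: 227

Derivation:
vaddr = 251 = 0b11111011
Split: l1_idx=7, l2_idx=3, offset=3
L1[7] = 1
L2[1][3] = 28
paddr = 28 * 8 + 3 = 227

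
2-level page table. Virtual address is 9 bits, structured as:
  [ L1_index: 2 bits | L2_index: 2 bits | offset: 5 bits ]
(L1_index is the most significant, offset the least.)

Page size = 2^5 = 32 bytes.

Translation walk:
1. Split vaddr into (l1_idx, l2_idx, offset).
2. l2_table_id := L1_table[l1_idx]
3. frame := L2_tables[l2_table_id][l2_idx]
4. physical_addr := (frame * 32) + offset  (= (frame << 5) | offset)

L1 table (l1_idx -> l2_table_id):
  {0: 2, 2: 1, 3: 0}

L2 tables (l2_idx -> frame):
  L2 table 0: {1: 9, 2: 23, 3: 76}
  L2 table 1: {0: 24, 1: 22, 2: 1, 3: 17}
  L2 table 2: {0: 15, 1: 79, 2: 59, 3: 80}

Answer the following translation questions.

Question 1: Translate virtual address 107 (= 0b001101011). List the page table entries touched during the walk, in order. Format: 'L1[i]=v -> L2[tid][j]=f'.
vaddr = 107 = 0b001101011
Split: l1_idx=0, l2_idx=3, offset=11

Answer: L1[0]=2 -> L2[2][3]=80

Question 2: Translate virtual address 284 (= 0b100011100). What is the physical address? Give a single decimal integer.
vaddr = 284 = 0b100011100
Split: l1_idx=2, l2_idx=0, offset=28
L1[2] = 1
L2[1][0] = 24
paddr = 24 * 32 + 28 = 796

Answer: 796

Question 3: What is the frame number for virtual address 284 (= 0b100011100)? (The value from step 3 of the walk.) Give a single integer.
Answer: 24

Derivation:
vaddr = 284: l1_idx=2, l2_idx=0
L1[2] = 1; L2[1][0] = 24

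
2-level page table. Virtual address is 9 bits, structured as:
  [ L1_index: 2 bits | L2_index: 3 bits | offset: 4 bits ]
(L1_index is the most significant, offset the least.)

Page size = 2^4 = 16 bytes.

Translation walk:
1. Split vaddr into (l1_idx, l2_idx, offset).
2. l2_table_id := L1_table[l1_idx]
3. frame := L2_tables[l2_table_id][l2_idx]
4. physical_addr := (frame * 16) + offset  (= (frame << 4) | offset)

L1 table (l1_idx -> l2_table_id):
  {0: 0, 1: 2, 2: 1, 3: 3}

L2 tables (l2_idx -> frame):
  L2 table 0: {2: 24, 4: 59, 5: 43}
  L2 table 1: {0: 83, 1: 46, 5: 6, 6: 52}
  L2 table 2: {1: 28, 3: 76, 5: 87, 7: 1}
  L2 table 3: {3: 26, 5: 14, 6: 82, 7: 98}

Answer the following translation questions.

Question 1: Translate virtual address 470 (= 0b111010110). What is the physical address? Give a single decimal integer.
Answer: 230

Derivation:
vaddr = 470 = 0b111010110
Split: l1_idx=3, l2_idx=5, offset=6
L1[3] = 3
L2[3][5] = 14
paddr = 14 * 16 + 6 = 230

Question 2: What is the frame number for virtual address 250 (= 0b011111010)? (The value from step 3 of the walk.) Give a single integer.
vaddr = 250: l1_idx=1, l2_idx=7
L1[1] = 2; L2[2][7] = 1

Answer: 1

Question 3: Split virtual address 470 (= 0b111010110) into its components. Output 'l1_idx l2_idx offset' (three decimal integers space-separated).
Answer: 3 5 6

Derivation:
vaddr = 470 = 0b111010110
  top 2 bits -> l1_idx = 3
  next 3 bits -> l2_idx = 5
  bottom 4 bits -> offset = 6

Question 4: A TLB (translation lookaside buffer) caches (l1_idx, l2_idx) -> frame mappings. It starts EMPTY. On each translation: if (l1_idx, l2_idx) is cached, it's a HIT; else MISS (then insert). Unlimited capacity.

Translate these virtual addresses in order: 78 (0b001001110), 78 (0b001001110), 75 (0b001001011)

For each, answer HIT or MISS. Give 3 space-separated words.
Answer: MISS HIT HIT

Derivation:
vaddr=78: (0,4) not in TLB -> MISS, insert
vaddr=78: (0,4) in TLB -> HIT
vaddr=75: (0,4) in TLB -> HIT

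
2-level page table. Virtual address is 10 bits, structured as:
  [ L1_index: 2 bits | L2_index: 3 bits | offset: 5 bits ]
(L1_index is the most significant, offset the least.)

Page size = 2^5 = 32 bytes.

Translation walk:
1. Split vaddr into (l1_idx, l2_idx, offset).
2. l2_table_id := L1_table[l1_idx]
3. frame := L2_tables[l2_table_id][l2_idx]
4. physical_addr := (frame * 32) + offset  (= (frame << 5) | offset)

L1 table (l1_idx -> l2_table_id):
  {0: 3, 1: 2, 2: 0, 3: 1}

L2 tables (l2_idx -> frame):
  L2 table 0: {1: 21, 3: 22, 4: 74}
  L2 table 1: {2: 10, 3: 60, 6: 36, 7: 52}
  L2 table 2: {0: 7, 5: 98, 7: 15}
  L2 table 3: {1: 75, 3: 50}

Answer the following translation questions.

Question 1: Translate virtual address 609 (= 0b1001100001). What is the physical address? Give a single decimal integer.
Answer: 705

Derivation:
vaddr = 609 = 0b1001100001
Split: l1_idx=2, l2_idx=3, offset=1
L1[2] = 0
L2[0][3] = 22
paddr = 22 * 32 + 1 = 705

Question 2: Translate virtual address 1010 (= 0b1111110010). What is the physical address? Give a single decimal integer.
Answer: 1682

Derivation:
vaddr = 1010 = 0b1111110010
Split: l1_idx=3, l2_idx=7, offset=18
L1[3] = 1
L2[1][7] = 52
paddr = 52 * 32 + 18 = 1682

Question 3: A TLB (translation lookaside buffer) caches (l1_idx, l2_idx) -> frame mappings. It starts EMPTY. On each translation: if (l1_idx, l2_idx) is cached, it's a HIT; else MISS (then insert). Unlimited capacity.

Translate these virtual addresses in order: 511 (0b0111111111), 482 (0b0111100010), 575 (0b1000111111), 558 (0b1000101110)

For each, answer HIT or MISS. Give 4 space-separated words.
Answer: MISS HIT MISS HIT

Derivation:
vaddr=511: (1,7) not in TLB -> MISS, insert
vaddr=482: (1,7) in TLB -> HIT
vaddr=575: (2,1) not in TLB -> MISS, insert
vaddr=558: (2,1) in TLB -> HIT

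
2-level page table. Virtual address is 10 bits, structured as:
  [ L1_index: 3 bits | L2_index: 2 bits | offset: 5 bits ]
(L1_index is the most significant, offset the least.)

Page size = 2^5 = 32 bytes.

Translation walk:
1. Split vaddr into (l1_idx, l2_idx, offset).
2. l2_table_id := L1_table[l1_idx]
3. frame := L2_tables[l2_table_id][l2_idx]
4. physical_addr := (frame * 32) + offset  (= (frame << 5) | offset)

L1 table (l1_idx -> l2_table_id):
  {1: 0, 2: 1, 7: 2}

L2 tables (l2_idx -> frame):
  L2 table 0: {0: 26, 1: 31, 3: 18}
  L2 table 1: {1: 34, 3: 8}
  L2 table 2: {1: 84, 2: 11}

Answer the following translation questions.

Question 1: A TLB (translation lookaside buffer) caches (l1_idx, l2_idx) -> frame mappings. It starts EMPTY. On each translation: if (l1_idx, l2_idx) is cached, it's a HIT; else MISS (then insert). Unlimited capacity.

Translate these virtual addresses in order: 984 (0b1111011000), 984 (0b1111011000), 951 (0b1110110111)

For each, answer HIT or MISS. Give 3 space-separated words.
Answer: MISS HIT MISS

Derivation:
vaddr=984: (7,2) not in TLB -> MISS, insert
vaddr=984: (7,2) in TLB -> HIT
vaddr=951: (7,1) not in TLB -> MISS, insert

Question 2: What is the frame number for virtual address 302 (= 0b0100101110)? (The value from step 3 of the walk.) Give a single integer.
vaddr = 302: l1_idx=2, l2_idx=1
L1[2] = 1; L2[1][1] = 34

Answer: 34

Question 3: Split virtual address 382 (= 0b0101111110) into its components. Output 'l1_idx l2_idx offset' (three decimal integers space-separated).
vaddr = 382 = 0b0101111110
  top 3 bits -> l1_idx = 2
  next 2 bits -> l2_idx = 3
  bottom 5 bits -> offset = 30

Answer: 2 3 30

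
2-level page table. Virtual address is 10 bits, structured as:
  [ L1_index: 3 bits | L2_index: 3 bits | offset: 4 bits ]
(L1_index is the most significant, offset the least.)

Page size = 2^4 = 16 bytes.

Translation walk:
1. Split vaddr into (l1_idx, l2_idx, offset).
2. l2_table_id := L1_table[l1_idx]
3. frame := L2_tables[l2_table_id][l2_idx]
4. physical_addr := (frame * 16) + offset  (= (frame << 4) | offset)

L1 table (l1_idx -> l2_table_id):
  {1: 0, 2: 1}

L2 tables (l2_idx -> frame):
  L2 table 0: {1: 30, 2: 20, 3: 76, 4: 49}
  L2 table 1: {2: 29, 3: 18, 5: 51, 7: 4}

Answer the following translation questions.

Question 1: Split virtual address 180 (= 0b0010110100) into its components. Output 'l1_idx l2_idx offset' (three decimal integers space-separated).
Answer: 1 3 4

Derivation:
vaddr = 180 = 0b0010110100
  top 3 bits -> l1_idx = 1
  next 3 bits -> l2_idx = 3
  bottom 4 bits -> offset = 4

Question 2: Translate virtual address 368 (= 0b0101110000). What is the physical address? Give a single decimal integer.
vaddr = 368 = 0b0101110000
Split: l1_idx=2, l2_idx=7, offset=0
L1[2] = 1
L2[1][7] = 4
paddr = 4 * 16 + 0 = 64

Answer: 64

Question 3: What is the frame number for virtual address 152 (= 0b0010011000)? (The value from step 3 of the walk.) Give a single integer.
vaddr = 152: l1_idx=1, l2_idx=1
L1[1] = 0; L2[0][1] = 30

Answer: 30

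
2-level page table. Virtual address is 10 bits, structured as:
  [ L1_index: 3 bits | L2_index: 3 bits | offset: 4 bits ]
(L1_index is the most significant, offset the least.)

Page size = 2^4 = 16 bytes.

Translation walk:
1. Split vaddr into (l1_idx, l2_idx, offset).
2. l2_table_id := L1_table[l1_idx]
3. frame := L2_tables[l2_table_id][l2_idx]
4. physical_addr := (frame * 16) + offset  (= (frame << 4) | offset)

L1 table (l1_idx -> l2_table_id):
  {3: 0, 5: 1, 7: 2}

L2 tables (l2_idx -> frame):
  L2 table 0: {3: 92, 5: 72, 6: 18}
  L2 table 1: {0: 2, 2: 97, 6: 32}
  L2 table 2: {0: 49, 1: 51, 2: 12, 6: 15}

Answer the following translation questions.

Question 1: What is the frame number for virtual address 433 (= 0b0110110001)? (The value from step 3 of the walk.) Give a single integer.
vaddr = 433: l1_idx=3, l2_idx=3
L1[3] = 0; L2[0][3] = 92

Answer: 92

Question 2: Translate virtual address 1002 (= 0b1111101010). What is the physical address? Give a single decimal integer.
Answer: 250

Derivation:
vaddr = 1002 = 0b1111101010
Split: l1_idx=7, l2_idx=6, offset=10
L1[7] = 2
L2[2][6] = 15
paddr = 15 * 16 + 10 = 250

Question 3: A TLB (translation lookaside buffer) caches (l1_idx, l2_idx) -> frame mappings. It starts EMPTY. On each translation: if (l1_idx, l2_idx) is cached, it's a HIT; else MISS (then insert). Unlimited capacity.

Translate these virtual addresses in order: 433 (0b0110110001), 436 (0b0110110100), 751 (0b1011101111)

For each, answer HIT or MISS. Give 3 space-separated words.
vaddr=433: (3,3) not in TLB -> MISS, insert
vaddr=436: (3,3) in TLB -> HIT
vaddr=751: (5,6) not in TLB -> MISS, insert

Answer: MISS HIT MISS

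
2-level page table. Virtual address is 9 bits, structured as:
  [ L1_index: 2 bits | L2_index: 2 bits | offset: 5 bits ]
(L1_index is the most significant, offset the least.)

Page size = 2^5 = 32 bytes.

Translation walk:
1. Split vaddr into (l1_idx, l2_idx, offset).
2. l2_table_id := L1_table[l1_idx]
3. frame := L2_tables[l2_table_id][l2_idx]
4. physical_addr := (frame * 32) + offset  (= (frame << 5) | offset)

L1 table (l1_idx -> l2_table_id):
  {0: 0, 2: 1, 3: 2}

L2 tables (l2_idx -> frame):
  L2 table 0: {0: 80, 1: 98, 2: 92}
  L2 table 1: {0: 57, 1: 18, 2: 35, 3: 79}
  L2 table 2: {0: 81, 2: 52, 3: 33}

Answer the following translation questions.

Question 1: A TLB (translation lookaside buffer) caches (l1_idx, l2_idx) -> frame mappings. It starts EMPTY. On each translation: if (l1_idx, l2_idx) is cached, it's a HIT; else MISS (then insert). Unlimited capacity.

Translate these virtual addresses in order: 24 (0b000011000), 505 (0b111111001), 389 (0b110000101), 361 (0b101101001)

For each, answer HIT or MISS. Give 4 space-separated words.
Answer: MISS MISS MISS MISS

Derivation:
vaddr=24: (0,0) not in TLB -> MISS, insert
vaddr=505: (3,3) not in TLB -> MISS, insert
vaddr=389: (3,0) not in TLB -> MISS, insert
vaddr=361: (2,3) not in TLB -> MISS, insert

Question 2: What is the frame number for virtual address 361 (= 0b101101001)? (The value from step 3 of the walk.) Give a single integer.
vaddr = 361: l1_idx=2, l2_idx=3
L1[2] = 1; L2[1][3] = 79

Answer: 79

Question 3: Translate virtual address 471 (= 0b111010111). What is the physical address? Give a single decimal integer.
vaddr = 471 = 0b111010111
Split: l1_idx=3, l2_idx=2, offset=23
L1[3] = 2
L2[2][2] = 52
paddr = 52 * 32 + 23 = 1687

Answer: 1687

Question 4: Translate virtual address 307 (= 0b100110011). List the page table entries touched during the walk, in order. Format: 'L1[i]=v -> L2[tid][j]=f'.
vaddr = 307 = 0b100110011
Split: l1_idx=2, l2_idx=1, offset=19

Answer: L1[2]=1 -> L2[1][1]=18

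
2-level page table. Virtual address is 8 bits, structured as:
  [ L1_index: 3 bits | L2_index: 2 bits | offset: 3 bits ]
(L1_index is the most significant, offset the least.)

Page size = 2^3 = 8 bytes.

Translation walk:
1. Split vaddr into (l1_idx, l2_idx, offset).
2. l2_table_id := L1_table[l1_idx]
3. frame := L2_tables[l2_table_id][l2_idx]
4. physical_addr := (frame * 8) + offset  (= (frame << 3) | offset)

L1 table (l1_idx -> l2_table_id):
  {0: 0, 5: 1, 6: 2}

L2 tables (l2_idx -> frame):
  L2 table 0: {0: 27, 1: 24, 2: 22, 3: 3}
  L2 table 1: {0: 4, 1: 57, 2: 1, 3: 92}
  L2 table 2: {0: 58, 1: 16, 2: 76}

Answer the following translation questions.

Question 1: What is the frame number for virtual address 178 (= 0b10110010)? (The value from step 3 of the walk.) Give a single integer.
vaddr = 178: l1_idx=5, l2_idx=2
L1[5] = 1; L2[1][2] = 1

Answer: 1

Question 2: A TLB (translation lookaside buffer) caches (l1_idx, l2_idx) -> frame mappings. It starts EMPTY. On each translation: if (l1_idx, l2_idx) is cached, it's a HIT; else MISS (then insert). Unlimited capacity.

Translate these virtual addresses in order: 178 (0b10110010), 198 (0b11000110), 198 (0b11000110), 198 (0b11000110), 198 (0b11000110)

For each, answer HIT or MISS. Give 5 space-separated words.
vaddr=178: (5,2) not in TLB -> MISS, insert
vaddr=198: (6,0) not in TLB -> MISS, insert
vaddr=198: (6,0) in TLB -> HIT
vaddr=198: (6,0) in TLB -> HIT
vaddr=198: (6,0) in TLB -> HIT

Answer: MISS MISS HIT HIT HIT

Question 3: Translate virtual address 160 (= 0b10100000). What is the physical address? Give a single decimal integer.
Answer: 32

Derivation:
vaddr = 160 = 0b10100000
Split: l1_idx=5, l2_idx=0, offset=0
L1[5] = 1
L2[1][0] = 4
paddr = 4 * 8 + 0 = 32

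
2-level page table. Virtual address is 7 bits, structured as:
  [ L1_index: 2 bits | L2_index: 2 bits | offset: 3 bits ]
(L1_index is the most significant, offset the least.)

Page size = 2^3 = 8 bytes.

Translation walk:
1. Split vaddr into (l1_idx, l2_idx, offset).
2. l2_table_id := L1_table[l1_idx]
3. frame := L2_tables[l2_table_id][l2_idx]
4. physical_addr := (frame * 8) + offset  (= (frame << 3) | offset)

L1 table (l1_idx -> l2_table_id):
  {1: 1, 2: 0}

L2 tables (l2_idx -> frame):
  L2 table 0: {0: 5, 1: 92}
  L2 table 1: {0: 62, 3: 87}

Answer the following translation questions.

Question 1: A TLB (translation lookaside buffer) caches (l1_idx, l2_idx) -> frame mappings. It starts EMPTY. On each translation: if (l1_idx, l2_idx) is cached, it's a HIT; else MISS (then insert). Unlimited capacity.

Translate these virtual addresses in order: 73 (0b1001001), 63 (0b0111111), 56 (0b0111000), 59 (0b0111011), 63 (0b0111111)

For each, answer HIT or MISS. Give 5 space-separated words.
Answer: MISS MISS HIT HIT HIT

Derivation:
vaddr=73: (2,1) not in TLB -> MISS, insert
vaddr=63: (1,3) not in TLB -> MISS, insert
vaddr=56: (1,3) in TLB -> HIT
vaddr=59: (1,3) in TLB -> HIT
vaddr=63: (1,3) in TLB -> HIT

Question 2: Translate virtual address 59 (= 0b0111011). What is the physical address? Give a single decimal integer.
Answer: 699

Derivation:
vaddr = 59 = 0b0111011
Split: l1_idx=1, l2_idx=3, offset=3
L1[1] = 1
L2[1][3] = 87
paddr = 87 * 8 + 3 = 699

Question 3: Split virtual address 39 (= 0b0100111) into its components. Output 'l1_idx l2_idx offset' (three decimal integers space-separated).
vaddr = 39 = 0b0100111
  top 2 bits -> l1_idx = 1
  next 2 bits -> l2_idx = 0
  bottom 3 bits -> offset = 7

Answer: 1 0 7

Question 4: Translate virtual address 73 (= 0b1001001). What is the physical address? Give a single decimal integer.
Answer: 737

Derivation:
vaddr = 73 = 0b1001001
Split: l1_idx=2, l2_idx=1, offset=1
L1[2] = 0
L2[0][1] = 92
paddr = 92 * 8 + 1 = 737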